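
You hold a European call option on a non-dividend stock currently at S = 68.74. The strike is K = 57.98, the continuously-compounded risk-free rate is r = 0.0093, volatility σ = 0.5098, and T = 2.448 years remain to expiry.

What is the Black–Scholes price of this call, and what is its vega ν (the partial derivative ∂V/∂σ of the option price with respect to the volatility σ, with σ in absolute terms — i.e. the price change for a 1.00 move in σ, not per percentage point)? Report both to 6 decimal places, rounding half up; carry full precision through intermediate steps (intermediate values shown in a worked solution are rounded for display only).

σ√T = 0.5098·√2.448 = 0.797637
d₁ = (ln(S/K) + (r+σ²/2)T) / (σ√T) = (ln(68.74/57.98) + (0.0093+0.5098²/2)·2.448) / 0.797637 = (0.170233 + 0.340879) / 0.797637 = 0.640783
d₂ = d₁ − σ√T = 0.640783 − 0.797637 = -0.156855
e^{−rT} = e^{−0.0093·2.448} = 0.977491
N(d₁) = 0.739168,  N(d₂) = 0.437680
Call price V = S·N(d₁) − K·e^{−rT}·N(d₂) = 50.810413 − 24.805459 = 26.004954
φ(d₁) = (1/√(2π))·e^{−d₁²/2} = 0.324899
ν = S·φ(d₁)·√T = 34.943315

price = 26.004954
ν = 34.943315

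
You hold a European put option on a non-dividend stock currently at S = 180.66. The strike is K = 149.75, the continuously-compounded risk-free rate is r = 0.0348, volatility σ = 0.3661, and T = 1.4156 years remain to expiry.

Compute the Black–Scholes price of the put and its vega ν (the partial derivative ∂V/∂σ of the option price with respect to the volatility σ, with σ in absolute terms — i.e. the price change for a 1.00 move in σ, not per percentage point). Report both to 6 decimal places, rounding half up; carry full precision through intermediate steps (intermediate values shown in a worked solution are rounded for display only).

σ√T = 0.3661·√1.4156 = 0.435582
d₁ = (ln(S/K) + (r+σ²/2)T) / (σ√T) = (ln(180.66/149.75) + (0.0348+0.3661²/2)·1.4156) / 0.435582 = (0.187650 + 0.144129) / 0.435582 = 0.761690
d₂ = d₁ − σ√T = 0.761690 − 0.435582 = 0.326107
e^{−rT} = e^{−0.0348·1.4156} = 0.951931
N(−d₁) = 0.223123,  N(−d₂) = 0.372172
Put price V = K·e^{−rT}·N(−d₂) − S·N(−d₁) = 53.053662 − 40.309338 = 12.744324
φ(d₁) = (1/√(2π))·e^{−d₁²/2} = 0.298488
ν = S·φ(d₁)·√T = 64.159329

price = 12.744324
ν = 64.159329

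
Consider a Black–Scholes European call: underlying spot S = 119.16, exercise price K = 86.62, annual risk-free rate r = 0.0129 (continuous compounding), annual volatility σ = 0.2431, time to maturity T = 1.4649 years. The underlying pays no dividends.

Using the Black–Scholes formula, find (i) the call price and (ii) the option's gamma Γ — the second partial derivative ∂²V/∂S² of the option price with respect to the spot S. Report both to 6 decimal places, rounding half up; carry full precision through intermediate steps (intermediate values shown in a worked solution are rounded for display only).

σ√T = 0.2431·√1.4649 = 0.294231
d₁ = (ln(S/K) + (r+σ²/2)T) / (σ√T) = (ln(119.16/86.62) + (0.0129+0.2431²/2)·1.4649) / 0.294231 = (0.318936 + 0.062183) / 0.294231 = 1.295306
d₂ = d₁ − σ√T = 1.295306 − 0.294231 = 1.001075
e^{−rT} = e^{−0.0129·1.4649} = 0.981280
N(d₁) = 0.902393,  N(d₂) = 0.841605
Call price V = S·N(d₁) − K·e^{−rT}·N(d₂) = 107.529109 − 71.535127 = 35.993983
φ(d₁) = (1/√(2π))·e^{−d₁²/2} = 0.172416
Γ = φ(d₁) / (S·σ·√T) = 0.004918

price = 35.993983
Γ = 0.004918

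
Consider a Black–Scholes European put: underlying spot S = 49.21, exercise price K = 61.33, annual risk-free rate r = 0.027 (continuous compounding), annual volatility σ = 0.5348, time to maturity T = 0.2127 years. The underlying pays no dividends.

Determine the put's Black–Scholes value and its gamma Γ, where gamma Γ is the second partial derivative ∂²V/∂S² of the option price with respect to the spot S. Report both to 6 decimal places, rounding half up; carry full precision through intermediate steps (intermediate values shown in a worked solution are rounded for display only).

price = 13.196989
Γ = 0.024884

σ√T = 0.5348·√0.2127 = 0.246647
d₁ = (ln(S/K) + (r+σ²/2)T) / (σ√T) = (ln(49.21/61.33) + (0.027+0.5348²/2)·0.2127) / 0.246647 = (-0.220172 + 0.036160) / 0.246647 = -0.746056
d₂ = d₁ − σ√T = -0.746056 − 0.246647 = -0.992702
e^{−rT} = e^{−0.027·0.2127} = 0.994274
N(−d₁) = 0.772183,  N(−d₂) = 0.839572
Put price V = K·e^{−rT}·N(−d₂) − S·N(−d₁) = 51.196119 − 37.999130 = 13.196989
φ(d₁) = (1/√(2π))·e^{−d₁²/2} = 0.302027
Γ = φ(d₁) / (S·σ·√T) = 0.024884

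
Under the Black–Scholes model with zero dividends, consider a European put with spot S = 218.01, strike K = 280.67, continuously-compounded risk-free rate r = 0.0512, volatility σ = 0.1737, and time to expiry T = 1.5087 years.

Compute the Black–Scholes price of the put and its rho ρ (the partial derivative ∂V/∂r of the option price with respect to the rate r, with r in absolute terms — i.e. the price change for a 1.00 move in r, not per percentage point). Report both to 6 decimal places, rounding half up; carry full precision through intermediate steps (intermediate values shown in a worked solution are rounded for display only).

σ√T = 0.1737·√1.5087 = 0.213354
d₁ = (ln(S/K) + (r+σ²/2)T) / (σ√T) = (ln(218.01/280.67) + (0.0512+0.1737²/2)·1.5087) / 0.213354 = (-0.252639 + 0.100005) / 0.213354 = -0.715398
d₂ = d₁ − σ√T = -0.715398 − 0.213354 = -0.928752
e^{−rT} = e^{−0.0512·1.5087} = 0.925663
N(−d₁) = 0.762818,  N(−d₂) = 0.823491
Put price V = K·e^{−rT}·N(−d₂) − S·N(−d₁) = 213.947753 − 166.302052 = 47.645700
ρ = −K·T·e^{−rT}·N(−d₂) = -322.782974

price = 47.645700
ρ = -322.782974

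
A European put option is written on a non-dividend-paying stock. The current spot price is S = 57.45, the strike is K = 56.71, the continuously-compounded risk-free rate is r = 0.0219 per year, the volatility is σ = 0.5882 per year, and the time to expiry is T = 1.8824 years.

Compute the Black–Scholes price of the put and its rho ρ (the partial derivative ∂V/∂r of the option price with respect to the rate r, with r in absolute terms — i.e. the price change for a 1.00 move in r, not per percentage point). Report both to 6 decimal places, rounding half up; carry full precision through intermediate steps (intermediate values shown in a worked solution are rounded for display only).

price = 16.053601
ρ = -64.711114

σ√T = 0.5882·√1.8824 = 0.807014
d₁ = (ln(S/K) + (r+σ²/2)T) / (σ√T) = (ln(57.45/56.71) + (0.0219+0.5882²/2)·1.8824) / 0.807014 = (0.012964 + 0.366860) / 0.807014 = 0.470654
d₂ = d₁ − σ√T = 0.470654 − 0.807014 = -0.336359
e^{−rT} = e^{−0.0219·1.8824} = 0.959614
N(−d₁) = 0.318944,  N(−d₂) = 0.631700
Put price V = K·e^{−rT}·N(−d₂) − S·N(−d₁) = 34.376920 − 18.323319 = 16.053601
ρ = −K·T·e^{−rT}·N(−d₂) = -64.711114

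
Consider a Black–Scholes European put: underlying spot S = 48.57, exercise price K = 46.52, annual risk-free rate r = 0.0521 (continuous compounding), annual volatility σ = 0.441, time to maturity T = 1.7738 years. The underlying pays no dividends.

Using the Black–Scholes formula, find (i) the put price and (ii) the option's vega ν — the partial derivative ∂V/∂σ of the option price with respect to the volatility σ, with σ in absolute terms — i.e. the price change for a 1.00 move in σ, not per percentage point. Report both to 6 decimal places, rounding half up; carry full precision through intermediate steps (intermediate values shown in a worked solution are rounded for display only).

price = 7.700062
ν = 22.490936

σ√T = 0.441·√1.7738 = 0.587342
d₁ = (ln(S/K) + (r+σ²/2)T) / (σ√T) = (ln(48.57/46.52) + (0.0521+0.441²/2)·1.7738) / 0.587342 = (0.043124 + 0.264900) / 0.587342 = 0.524437
d₂ = d₁ − σ√T = 0.524437 − 0.587342 = -0.062905
e^{−rT} = e^{−0.0521·1.7738} = 0.911727
N(−d₁) = 0.299987,  N(−d₂) = 0.525079
Put price V = K·e^{−rT}·N(−d₂) − S·N(−d₁) = 22.270442 − 14.570380 = 7.700062
φ(d₁) = (1/√(2π))·e^{−d₁²/2} = 0.347686
ν = S·φ(d₁)·√T = 22.490936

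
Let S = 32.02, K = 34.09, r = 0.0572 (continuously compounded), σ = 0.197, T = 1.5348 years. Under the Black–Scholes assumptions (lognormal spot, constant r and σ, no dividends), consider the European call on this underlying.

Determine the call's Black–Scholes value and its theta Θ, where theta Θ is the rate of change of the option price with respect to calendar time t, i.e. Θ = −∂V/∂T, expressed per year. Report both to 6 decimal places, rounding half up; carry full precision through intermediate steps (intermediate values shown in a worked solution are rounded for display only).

σ√T = 0.197·√1.5348 = 0.244057
d₁ = (ln(S/K) + (r+σ²/2)T) / (σ√T) = (ln(32.02/34.09) + (0.0572+0.197²/2)·1.5348) / 0.244057 = (-0.062643 + 0.117573) / 0.244057 = 0.225067
d₂ = d₁ − σ√T = 0.225067 − 0.244057 = -0.018991
e^{−rT} = e^{−0.0572·1.5348} = 0.915953
N(d₁) = 0.589036,  N(d₂) = 0.492424
Call price V = S·N(d₁) − K·e^{−rT}·N(d₂) = 18.860942 − 15.375861 = 3.485081
φ(d₁) = (1/√(2π))·e^{−d₁²/2} = 0.388965
Θ = −S·φ(d₁)·σ/(2√T) − r·K·e^{−rT}·N(d₂) = −0.990244 − 0.879499 = -1.869743

price = 3.485081
Θ = -1.869743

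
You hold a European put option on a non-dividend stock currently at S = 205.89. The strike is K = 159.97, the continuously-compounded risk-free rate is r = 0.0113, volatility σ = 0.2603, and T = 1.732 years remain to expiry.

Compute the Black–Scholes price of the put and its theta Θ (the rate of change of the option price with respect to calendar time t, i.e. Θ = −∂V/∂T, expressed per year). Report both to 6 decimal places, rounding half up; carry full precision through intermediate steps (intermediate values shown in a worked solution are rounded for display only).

σ√T = 0.2603·√1.732 = 0.342569
d₁ = (ln(S/K) + (r+σ²/2)T) / (σ√T) = (ln(205.89/159.97) + (0.0113+0.2603²/2)·1.732) / 0.342569 = (0.252356 + 0.078248) / 0.342569 = 0.965073
d₂ = d₁ − σ√T = 0.965073 − 0.342569 = 0.622504
e^{−rT} = e^{−0.0113·1.732} = 0.980619
N(−d₁) = 0.167254,  N(−d₂) = 0.266805
Put price V = K·e^{−rT}·N(−d₂) − S·N(−d₁) = 41.853630 − 34.435953 = 7.417676
φ(d₁) = (1/√(2π))·e^{−d₁²/2} = 0.250419
Θ = −S·φ(d₁)·σ/(2√T) + r·K·e^{−rT}·N(−d₂) = −5.098848 + 0.472946 = -4.625902

price = 7.417676
Θ = -4.625902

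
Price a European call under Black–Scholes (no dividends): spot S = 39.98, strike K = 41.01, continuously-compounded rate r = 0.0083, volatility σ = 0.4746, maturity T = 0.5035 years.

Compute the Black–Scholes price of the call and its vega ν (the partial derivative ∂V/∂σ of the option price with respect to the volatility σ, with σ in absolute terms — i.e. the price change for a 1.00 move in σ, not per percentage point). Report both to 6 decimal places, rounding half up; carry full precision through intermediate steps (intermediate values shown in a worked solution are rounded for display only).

σ√T = 0.4746·√0.5035 = 0.336765
d₁ = (ln(S/K) + (r+σ²/2)T) / (σ√T) = (ln(39.98/41.01) + (0.0083+0.4746²/2)·0.5035) / 0.336765 = (-0.025437 + 0.060885) / 0.336765 = 0.105260
d₂ = d₁ − σ√T = 0.105260 − 0.336765 = -0.231505
e^{−rT} = e^{−0.0083·0.5035} = 0.995830
N(d₁) = 0.541915,  N(d₂) = 0.408461
Call price V = S·N(d₁) − K·e^{−rT}·N(d₂) = 21.665771 − 16.681131 = 4.984639
φ(d₁) = (1/√(2π))·e^{−d₁²/2} = 0.396738
ν = S·φ(d₁)·√T = 11.255030

price = 4.984639
ν = 11.255030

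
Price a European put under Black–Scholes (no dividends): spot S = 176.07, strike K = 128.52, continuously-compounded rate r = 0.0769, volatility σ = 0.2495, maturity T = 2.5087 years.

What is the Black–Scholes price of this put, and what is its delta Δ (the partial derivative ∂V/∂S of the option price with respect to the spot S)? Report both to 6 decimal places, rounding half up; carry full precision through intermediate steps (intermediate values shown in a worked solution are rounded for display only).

σ√T = 0.2495·√2.5087 = 0.395180
d₁ = (ln(S/K) + (r+σ²/2)T) / (σ√T) = (ln(176.07/128.52) + (0.0769+0.2495²/2)·2.5087) / 0.395180 = (0.314797 + 0.271003) / 0.395180 = 1.482362
d₂ = d₁ − σ√T = 1.482362 − 0.395180 = 1.087182
e^{−rT} = e^{−0.0769·2.5087} = 0.824549
N(−d₁) = 0.069122,  N(−d₂) = 0.138478
Put price V = K·e^{−rT}·N(−d₂) − S·N(−d₁) = 14.674673 − 12.170312 = 2.504362
Δ = −N(−d₁) = -0.069122

price = 2.504362
Δ = -0.069122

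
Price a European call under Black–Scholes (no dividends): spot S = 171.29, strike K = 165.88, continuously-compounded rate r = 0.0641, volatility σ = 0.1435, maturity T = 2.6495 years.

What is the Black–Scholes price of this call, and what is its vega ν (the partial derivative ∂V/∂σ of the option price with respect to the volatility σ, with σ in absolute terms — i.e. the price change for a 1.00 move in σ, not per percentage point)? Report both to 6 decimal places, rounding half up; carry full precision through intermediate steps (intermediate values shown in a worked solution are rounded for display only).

σ√T = 0.1435·√2.6495 = 0.233579
d₁ = (ln(S/K) + (r+σ²/2)T) / (σ√T) = (ln(171.29/165.88) + (0.0641+0.1435²/2)·2.6495) / 0.233579 = (0.032093 + 0.197113) / 0.233579 = 0.981278
d₂ = d₁ − σ√T = 0.981278 − 0.233579 = 0.747699
e^{−rT} = e^{−0.0641·2.6495} = 0.843806
N(d₁) = 0.836772,  N(d₂) = 0.772679
Call price V = S·N(d₁) − K·e^{−rT}·N(d₂) = 143.330696 − 108.152275 = 35.178421
φ(d₁) = (1/√(2π))·e^{−d₁²/2} = 0.246500
ν = S·φ(d₁)·√T = 68.727671

price = 35.178421
ν = 68.727671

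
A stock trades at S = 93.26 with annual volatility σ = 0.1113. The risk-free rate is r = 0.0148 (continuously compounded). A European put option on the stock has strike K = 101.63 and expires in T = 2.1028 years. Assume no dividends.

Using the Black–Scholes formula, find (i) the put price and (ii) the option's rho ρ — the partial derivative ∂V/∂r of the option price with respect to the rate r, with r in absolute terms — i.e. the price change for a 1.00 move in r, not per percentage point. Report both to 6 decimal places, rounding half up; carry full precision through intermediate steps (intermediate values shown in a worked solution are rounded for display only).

σ√T = 0.1113·√2.1028 = 0.161397
d₁ = (ln(S/K) + (r+σ²/2)T) / (σ√T) = (ln(93.26/101.63) + (0.0148+0.1113²/2)·2.1028) / 0.161397 = (-0.085947 + 0.044146) / 0.161397 = -0.259000
d₂ = d₁ − σ√T = -0.259000 − 0.161397 = -0.420396
e^{−rT} = e^{−0.0148·2.1028} = 0.969358
N(−d₁) = 0.602182,  N(−d₂) = 0.662902
Put price V = K·e^{−rT}·N(−d₂) − S·N(−d₁) = 65.306338 − 56.159511 = 9.146826
ρ = −K·T·e^{−rT}·N(−d₂) = -137.326167

price = 9.146826
ρ = -137.326167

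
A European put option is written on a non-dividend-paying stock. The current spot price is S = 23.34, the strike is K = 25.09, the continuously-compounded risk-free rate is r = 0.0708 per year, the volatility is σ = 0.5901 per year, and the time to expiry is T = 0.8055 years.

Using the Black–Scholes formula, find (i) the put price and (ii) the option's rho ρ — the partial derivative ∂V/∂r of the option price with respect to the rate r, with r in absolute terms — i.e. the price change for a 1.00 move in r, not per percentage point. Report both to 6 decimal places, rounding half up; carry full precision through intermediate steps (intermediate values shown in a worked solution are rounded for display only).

price = 5.093441
ρ = -11.749392

σ√T = 0.5901·√0.8055 = 0.529613
d₁ = (ln(S/K) + (r+σ²/2)T) / (σ√T) = (ln(23.34/25.09) + (0.0708+0.5901²/2)·0.8055) / 0.529613 = (-0.072301 + 0.197274) / 0.529613 = 0.235971
d₂ = d₁ − σ√T = 0.235971 − 0.529613 = -0.293641
e^{−rT} = e^{−0.0708·0.8055} = 0.944566
N(−d₁) = 0.406727,  N(−d₂) = 0.615484
Put price V = K·e^{−rT}·N(−d₂) − S·N(−d₁) = 14.586458 − 9.493018 = 5.093441
ρ = −K·T·e^{−rT}·N(−d₂) = -11.749392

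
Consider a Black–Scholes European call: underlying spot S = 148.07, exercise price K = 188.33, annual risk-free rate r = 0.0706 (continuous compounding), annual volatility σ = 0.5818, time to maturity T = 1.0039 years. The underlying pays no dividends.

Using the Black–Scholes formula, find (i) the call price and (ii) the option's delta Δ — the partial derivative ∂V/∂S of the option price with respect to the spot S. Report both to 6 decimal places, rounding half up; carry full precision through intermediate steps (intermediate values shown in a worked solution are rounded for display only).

price = 24.916086
Δ = 0.500185

σ√T = 0.5818·√1.0039 = 0.582933
d₁ = (ln(S/K) + (r+σ²/2)T) / (σ√T) = (ln(148.07/188.33) + (0.0706+0.5818²/2)·1.0039) / 0.582933 = (-0.240511 + 0.240781) / 0.582933 = 0.000464
d₂ = d₁ − σ√T = 0.000464 − 0.582933 = -0.582470
e^{−rT} = e^{−0.0706·1.0039} = 0.931578
N(d₁) = 0.500185,  N(d₂) = 0.280125
Call price V = S·N(d₁) − K·e^{−rT}·N(d₂) = 74.062402 − 49.146315 = 24.916086
Δ = N(d₁) = 0.500185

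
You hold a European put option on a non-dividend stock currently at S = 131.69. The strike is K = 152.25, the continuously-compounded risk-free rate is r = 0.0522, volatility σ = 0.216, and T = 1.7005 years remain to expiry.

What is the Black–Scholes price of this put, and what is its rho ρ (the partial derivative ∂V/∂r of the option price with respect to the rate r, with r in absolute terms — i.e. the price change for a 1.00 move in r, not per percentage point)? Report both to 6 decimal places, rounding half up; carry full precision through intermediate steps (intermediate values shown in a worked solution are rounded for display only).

price = 19.290500
ρ = -150.046947

σ√T = 0.216·√1.7005 = 0.281671
d₁ = (ln(S/K) + (r+σ²/2)T) / (σ√T) = (ln(131.69/152.25) + (0.0522+0.216²/2)·1.7005) / 0.281671 = (-0.145073 + 0.128435) / 0.281671 = -0.059068
d₂ = d₁ − σ√T = -0.059068 − 0.281671 = -0.340739
e^{−rT} = e^{−0.0522·1.7005} = 0.915060
N(−d₁) = 0.523551,  N(−d₂) = 0.633350
Put price V = K·e^{−rT}·N(−d₂) − S·N(−d₁) = 88.236958 − 68.946458 = 19.290500
ρ = −K·T·e^{−rT}·N(−d₂) = -150.046947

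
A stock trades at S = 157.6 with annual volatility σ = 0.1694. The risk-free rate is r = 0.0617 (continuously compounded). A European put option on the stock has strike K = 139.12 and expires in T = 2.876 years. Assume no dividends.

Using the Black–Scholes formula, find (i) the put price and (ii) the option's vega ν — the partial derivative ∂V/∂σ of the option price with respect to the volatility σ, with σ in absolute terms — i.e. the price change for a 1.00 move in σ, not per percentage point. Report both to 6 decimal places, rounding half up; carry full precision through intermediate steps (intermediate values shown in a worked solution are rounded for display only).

σ√T = 0.1694·√2.876 = 0.287282
d₁ = (ln(S/K) + (r+σ²/2)T) / (σ√T) = (ln(157.6/139.12) + (0.0617+0.1694²/2)·2.876) / 0.287282 = (0.124723 + 0.218715) / 0.287282 = 1.195475
d₂ = d₁ − σ√T = 1.195475 − 0.287282 = 0.908193
e^{−rT} = e^{−0.0617·2.876} = 0.837404
N(−d₁) = 0.115951,  N(−d₂) = 0.181888
Put price V = K·e^{−rT}·N(−d₂) − S·N(−d₁) = 21.189893 − 18.273852 = 2.916041
φ(d₁) = (1/√(2π))·e^{−d₁²/2} = 0.195241
ν = S·φ(d₁)·√T = 52.182237

price = 2.916041
ν = 52.182237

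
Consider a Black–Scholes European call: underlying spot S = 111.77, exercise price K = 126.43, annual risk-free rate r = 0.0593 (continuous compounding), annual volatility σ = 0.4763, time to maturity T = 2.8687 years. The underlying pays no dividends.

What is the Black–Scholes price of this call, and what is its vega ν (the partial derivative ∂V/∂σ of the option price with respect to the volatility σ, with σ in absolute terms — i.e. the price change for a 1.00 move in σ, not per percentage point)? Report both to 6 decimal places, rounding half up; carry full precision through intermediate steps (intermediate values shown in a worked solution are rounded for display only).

σ√T = 0.4763·√2.8687 = 0.806721
d₁ = (ln(S/K) + (r+σ²/2)T) / (σ√T) = (ln(111.77/126.43) + (0.0593+0.4763²/2)·2.8687) / 0.806721 = (-0.123246 + 0.495513) / 0.806721 = 0.461458
d₂ = d₁ − σ√T = 0.461458 − 0.806721 = -0.345263
e^{−rT} = e^{−0.0593·2.8687} = 0.843569
N(d₁) = 0.677765,  N(d₂) = 0.364948
Call price V = S·N(d₁) − K·e^{−rT}·N(d₂) = 75.753776 − 38.922613 = 36.831163
φ(d₁) = (1/√(2π))·e^{−d₁²/2} = 0.358649
ν = S·φ(d₁)·√T = 67.895012

price = 36.831163
ν = 67.895012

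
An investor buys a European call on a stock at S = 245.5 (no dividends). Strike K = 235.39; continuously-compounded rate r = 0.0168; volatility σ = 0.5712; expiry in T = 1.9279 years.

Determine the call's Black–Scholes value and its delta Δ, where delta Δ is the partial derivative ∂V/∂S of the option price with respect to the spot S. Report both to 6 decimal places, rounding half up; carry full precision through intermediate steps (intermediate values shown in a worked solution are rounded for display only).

σ√T = 0.5712·√1.9279 = 0.793105
d₁ = (ln(S/K) + (r+σ²/2)T) / (σ√T) = (ln(245.5/235.39) + (0.0168+0.5712²/2)·1.9279) / 0.793105 = (0.042053 + 0.346896) / 0.793105 = 0.490414
d₂ = d₁ − σ√T = 0.490414 − 0.793105 = -0.302691
e^{−rT} = e^{−0.0168·1.9279} = 0.968130
N(d₁) = 0.688079,  N(d₂) = 0.381063
Call price V = S·N(d₁) − K·e^{−rT}·N(d₂) = 168.923499 − 86.839689 = 82.083809
Δ = N(d₁) = 0.688079

price = 82.083809
Δ = 0.688079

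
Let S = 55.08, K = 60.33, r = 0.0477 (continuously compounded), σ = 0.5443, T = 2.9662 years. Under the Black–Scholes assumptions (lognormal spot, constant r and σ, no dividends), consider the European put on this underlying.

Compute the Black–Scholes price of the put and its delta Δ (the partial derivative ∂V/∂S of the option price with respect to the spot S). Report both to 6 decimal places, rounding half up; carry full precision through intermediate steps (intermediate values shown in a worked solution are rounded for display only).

price = 18.051357
Δ = -0.300652

σ√T = 0.5443·√2.9662 = 0.937429
d₁ = (ln(S/K) + (r+σ²/2)T) / (σ√T) = (ln(55.08/60.33) + (0.0477+0.5443²/2)·2.9662) / 0.937429 = (-0.091043 + 0.580875) / 0.937429 = 0.522527
d₂ = d₁ − σ√T = 0.522527 − 0.937429 = -0.414903
e^{−rT} = e^{−0.0477·2.9662} = 0.868066
N(−d₁) = 0.300652,  N(−d₂) = 0.660893
Put price V = K·e^{−rT}·N(−d₂) − S·N(−d₁) = 34.611261 − 16.559904 = 18.051357
Δ = −N(−d₁) = -0.300652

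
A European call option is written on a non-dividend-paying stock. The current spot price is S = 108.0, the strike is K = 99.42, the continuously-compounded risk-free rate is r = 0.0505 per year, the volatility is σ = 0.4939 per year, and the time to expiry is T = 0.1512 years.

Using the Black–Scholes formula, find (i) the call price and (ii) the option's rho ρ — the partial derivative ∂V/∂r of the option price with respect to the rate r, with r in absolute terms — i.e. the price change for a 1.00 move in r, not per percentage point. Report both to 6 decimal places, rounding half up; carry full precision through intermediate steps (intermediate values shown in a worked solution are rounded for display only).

price = 13.429740
ρ = 9.638178

σ√T = 0.4939·√0.1512 = 0.192050
d₁ = (ln(S/K) + (r+σ²/2)T) / (σ√T) = (ln(108.0/99.42) + (0.0505+0.4939²/2)·0.1512) / 0.192050 = (0.082778 + 0.026077) / 0.192050 = 0.566806
d₂ = d₁ − σ√T = 0.566806 − 0.192050 = 0.374755
e^{−rT} = e^{−0.0505·0.1512} = 0.992393
N(d₁) = 0.714577,  N(d₂) = 0.646079
Call price V = S·N(d₁) − K·e^{−rT}·N(d₂) = 77.174304 − 63.744564 = 13.429740
ρ = K·T·e^{−rT}·N(d₂) = 9.638178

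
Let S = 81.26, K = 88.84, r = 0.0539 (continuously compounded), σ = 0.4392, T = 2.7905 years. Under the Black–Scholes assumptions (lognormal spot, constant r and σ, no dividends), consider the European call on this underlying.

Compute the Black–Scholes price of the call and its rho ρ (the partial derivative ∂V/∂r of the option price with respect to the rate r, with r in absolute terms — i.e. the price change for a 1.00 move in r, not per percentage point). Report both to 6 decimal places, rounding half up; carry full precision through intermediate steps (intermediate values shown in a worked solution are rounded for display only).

price = 25.058720
ρ = 82.850101

σ√T = 0.4392·√2.7905 = 0.733674
d₁ = (ln(S/K) + (r+σ²/2)T) / (σ√T) = (ln(81.26/88.84) + (0.0539+0.4392²/2)·2.7905) / 0.733674 = (-0.089183 + 0.419547) / 0.733674 = 0.450287
d₂ = d₁ − σ√T = 0.450287 − 0.733674 = -0.283388
e^{−rT} = e^{−0.0539·2.7905} = 0.860357
N(d₁) = 0.673748,  N(d₂) = 0.388440
Call price V = S·N(d₁) − K·e^{−rT}·N(d₂) = 54.748776 − 29.690056 = 25.058720
ρ = K·T·e^{−rT}·N(d₂) = 82.850101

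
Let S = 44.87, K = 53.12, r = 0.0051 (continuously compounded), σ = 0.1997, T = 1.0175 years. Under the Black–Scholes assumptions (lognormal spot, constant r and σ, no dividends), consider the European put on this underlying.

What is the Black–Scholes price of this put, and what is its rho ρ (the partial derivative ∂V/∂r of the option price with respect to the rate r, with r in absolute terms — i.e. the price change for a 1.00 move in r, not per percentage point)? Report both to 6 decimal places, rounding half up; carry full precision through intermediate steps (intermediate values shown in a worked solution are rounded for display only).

σ√T = 0.1997·√1.0175 = 0.201440
d₁ = (ln(S/K) + (r+σ²/2)T) / (σ√T) = (ln(44.87/53.12) + (0.0051+0.1997²/2)·1.0175) / 0.201440 = (-0.168784 + 0.025478) / 0.201440 = -0.711408
d₂ = d₁ − σ√T = -0.711408 − 0.201440 = -0.912848
e^{−rT} = e^{−0.0051·1.0175} = 0.994824
N(−d₁) = 0.761584,  N(−d₂) = 0.819339
Put price V = K·e^{−rT}·N(−d₂) − S·N(−d₁) = 43.298001 − 34.172284 = 9.125717
ρ = −K·T·e^{−rT}·N(−d₂) = -44.055716

price = 9.125717
ρ = -44.055716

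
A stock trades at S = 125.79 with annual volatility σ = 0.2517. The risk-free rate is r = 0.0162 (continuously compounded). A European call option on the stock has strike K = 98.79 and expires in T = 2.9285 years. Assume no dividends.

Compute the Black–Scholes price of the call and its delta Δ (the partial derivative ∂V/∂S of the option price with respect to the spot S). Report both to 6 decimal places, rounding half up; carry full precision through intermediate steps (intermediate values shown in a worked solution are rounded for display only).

σ√T = 0.2517·√2.9285 = 0.430731
d₁ = (ln(S/K) + (r+σ²/2)T) / (σ√T) = (ln(125.79/98.79) + (0.0162+0.2517²/2)·2.9285) / 0.430731 = (0.241617 + 0.140206) / 0.430731 = 0.886456
d₂ = d₁ − σ√T = 0.886456 − 0.430731 = 0.455725
e^{−rT} = e^{−0.0162·2.9285} = 0.953666
N(d₁) = 0.812314,  N(d₂) = 0.675706
Call price V = S·N(d₁) − K·e^{−rT}·N(d₂) = 102.180973 − 63.660075 = 38.520898
Δ = N(d₁) = 0.812314

price = 38.520898
Δ = 0.812314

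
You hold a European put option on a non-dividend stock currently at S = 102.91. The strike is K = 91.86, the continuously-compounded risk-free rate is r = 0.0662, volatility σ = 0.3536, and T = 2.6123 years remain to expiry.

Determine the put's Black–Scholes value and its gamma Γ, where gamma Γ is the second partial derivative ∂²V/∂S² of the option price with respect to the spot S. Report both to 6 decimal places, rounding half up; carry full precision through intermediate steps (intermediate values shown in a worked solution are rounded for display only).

σ√T = 0.3536·√2.6123 = 0.571510
d₁ = (ln(S/K) + (r+σ²/2)T) / (σ√T) = (ln(102.91/91.86) + (0.0662+0.3536²/2)·2.6123) / 0.571510 = (0.113589 + 0.336246) / 0.571510 = 0.787100
d₂ = d₁ − σ√T = 0.787100 − 0.571510 = 0.215590
e^{−rT} = e^{−0.0662·2.6123} = 0.841193
N(−d₁) = 0.215612,  N(−d₂) = 0.414654
Put price V = K·e^{−rT}·N(−d₂) − S·N(−d₁) = 32.041123 − 22.188610 = 9.852512
φ(d₁) = (1/√(2π))·e^{−d₁²/2} = 0.292672
Γ = φ(d₁) / (S·σ·√T) = 0.004976

price = 9.852512
Γ = 0.004976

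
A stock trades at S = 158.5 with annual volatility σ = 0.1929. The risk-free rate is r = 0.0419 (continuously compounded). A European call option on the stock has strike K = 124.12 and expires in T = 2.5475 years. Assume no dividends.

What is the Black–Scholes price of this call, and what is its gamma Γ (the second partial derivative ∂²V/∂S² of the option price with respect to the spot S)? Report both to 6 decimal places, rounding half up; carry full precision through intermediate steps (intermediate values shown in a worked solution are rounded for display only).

σ√T = 0.1929·√2.5475 = 0.307886
d₁ = (ln(S/K) + (r+σ²/2)T) / (σ√T) = (ln(158.5/124.12) + (0.0419+0.1929²/2)·2.5475) / 0.307886 = (0.244506 + 0.154137) / 0.307886 = 1.294776
d₂ = d₁ − σ√T = 1.294776 − 0.307886 = 0.986890
e^{−rT} = e^{−0.0419·2.5475} = 0.898759
N(d₁) = 0.902301,  N(d₂) = 0.838152
Call price V = S·N(d₁) − K·e^{−rT}·N(d₂) = 143.014741 − 93.499164 = 49.515576
φ(d₁) = (1/√(2π))·e^{−d₁²/2} = 0.172534
Γ = φ(d₁) / (S·σ·√T) = 0.003536

price = 49.515576
Γ = 0.003536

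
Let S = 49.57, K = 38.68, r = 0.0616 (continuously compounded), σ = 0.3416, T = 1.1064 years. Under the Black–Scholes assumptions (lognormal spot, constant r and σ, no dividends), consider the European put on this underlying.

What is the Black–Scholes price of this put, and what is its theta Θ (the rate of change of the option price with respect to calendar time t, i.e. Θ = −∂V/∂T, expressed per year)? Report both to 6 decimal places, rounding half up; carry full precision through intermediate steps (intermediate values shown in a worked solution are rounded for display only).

price = 1.568351
Θ = -1.293230

σ√T = 0.3416·√1.1064 = 0.359314
d₁ = (ln(S/K) + (r+σ²/2)T) / (σ√T) = (ln(49.57/38.68) + (0.0616+0.3416²/2)·1.1064) / 0.359314 = (0.248063 + 0.132707) / 0.359314 = 1.059716
d₂ = d₁ − σ√T = 1.059716 − 0.359314 = 0.700402
e^{−rT} = e^{−0.0616·1.1064} = 0.934116
N(−d₁) = 0.144637,  N(−d₂) = 0.241838
Put price V = K·e^{−rT}·N(−d₂) − S·N(−d₁) = 8.738003 − 7.169652 = 1.568351
φ(d₁) = (1/√(2π))·e^{−d₁²/2} = 0.227538
Θ = −S·φ(d₁)·σ/(2√T) + r·K·e^{−rT}·N(−d₂) = −1.831491 + 0.538261 = -1.293230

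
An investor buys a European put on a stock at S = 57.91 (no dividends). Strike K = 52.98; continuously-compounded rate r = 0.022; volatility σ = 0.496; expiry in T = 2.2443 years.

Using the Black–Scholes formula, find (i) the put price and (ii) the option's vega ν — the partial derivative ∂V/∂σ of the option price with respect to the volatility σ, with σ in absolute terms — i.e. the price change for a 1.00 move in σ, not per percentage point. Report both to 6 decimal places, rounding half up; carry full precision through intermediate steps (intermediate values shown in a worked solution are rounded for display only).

price = 12.213088
ν = 29.625134

σ√T = 0.496·√2.2443 = 0.743057
d₁ = (ln(S/K) + (r+σ²/2)T) / (σ√T) = (ln(57.91/52.98) + (0.022+0.496²/2)·2.2443) / 0.743057 = (0.088976 + 0.325441) / 0.743057 = 0.557719
d₂ = d₁ − σ√T = 0.557719 − 0.743057 = -0.185338
e^{−rT} = e^{−0.022·2.2443} = 0.951825
N(−d₁) = 0.288518,  N(−d₂) = 0.573518
Put price V = K·e^{−rT}·N(−d₂) − S·N(−d₁) = 28.921173 − 16.708084 = 12.213088
φ(d₁) = (1/√(2π))·e^{−d₁²/2} = 0.341481
ν = S·φ(d₁)·√T = 29.625134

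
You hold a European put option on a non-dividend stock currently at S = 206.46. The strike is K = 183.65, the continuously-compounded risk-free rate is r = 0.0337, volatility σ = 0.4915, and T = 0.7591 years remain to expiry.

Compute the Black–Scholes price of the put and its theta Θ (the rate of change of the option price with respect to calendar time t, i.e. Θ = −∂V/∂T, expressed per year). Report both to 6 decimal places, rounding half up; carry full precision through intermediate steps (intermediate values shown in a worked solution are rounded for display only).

price = 20.717964
Θ = -17.270762

σ√T = 0.4915·√0.7591 = 0.428226
d₁ = (ln(S/K) + (r+σ²/2)T) / (σ√T) = (ln(206.46/183.65) + (0.0337+0.4915²/2)·0.7591) / 0.428226 = (0.117075 + 0.117270) / 0.428226 = 0.547247
d₂ = d₁ − σ√T = 0.547247 − 0.428226 = 0.119021
e^{−rT} = e^{−0.0337·0.7591} = 0.974743
N(−d₁) = 0.292105,  N(−d₂) = 0.452629
Put price V = K·e^{−rT}·N(−d₂) − S·N(−d₁) = 81.025872 − 60.307909 = 20.717964
φ(d₁) = (1/√(2π))·e^{−d₁²/2} = 0.343462
Θ = −S·φ(d₁)·σ/(2√T) + r·K·e^{−rT}·N(−d₂) = −20.001333 + 2.730572 = -17.270762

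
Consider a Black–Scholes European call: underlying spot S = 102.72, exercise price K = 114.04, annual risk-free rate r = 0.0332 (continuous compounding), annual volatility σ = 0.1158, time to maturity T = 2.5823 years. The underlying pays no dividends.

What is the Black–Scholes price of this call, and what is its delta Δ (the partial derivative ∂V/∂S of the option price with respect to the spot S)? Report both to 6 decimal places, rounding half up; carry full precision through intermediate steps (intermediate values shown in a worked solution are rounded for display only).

price = 6.750853
Δ = 0.496792

σ√T = 0.1158·√2.5823 = 0.186085
d₁ = (ln(S/K) + (r+σ²/2)T) / (σ√T) = (ln(102.72/114.04) + (0.0332+0.1158²/2)·2.5823) / 0.186085 = (-0.104542 + 0.103046) / 0.186085 = -0.008040
d₂ = d₁ − σ√T = -0.008040 − 0.186085 = -0.194126
e^{−rT} = e^{−0.0332·2.5823} = 0.917840
N(d₁) = 0.496792,  N(d₂) = 0.423039
Call price V = S·N(d₁) − K·e^{−rT}·N(d₂) = 51.030511 − 44.279658 = 6.750853
Δ = N(d₁) = 0.496792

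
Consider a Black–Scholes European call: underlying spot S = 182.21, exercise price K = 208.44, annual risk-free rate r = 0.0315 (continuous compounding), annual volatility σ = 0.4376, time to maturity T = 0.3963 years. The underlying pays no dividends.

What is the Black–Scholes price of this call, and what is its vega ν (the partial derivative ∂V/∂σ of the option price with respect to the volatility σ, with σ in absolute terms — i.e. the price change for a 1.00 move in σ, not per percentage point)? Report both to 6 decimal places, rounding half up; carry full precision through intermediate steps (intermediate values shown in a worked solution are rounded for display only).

price = 11.470218
ν = 43.679123

σ√T = 0.4376·√0.3963 = 0.275480
d₁ = (ln(S/K) + (r+σ²/2)T) / (σ√T) = (ln(182.21/208.44) + (0.0315+0.4376²/2)·0.3963) / 0.275480 = (-0.134491 + 0.050428) / 0.275480 = -0.305153
d₂ = d₁ − σ√T = -0.305153 − 0.275480 = -0.580633
e^{−rT} = e^{−0.0315·0.3963} = 0.987594
N(d₁) = 0.380125,  N(d₂) = 0.280744
Call price V = S·N(d₁) − K·e^{−rT}·N(d₂) = 69.262538 − 57.792320 = 11.470218
φ(d₁) = (1/√(2π))·e^{−d₁²/2} = 0.380794
ν = S·φ(d₁)·√T = 43.679123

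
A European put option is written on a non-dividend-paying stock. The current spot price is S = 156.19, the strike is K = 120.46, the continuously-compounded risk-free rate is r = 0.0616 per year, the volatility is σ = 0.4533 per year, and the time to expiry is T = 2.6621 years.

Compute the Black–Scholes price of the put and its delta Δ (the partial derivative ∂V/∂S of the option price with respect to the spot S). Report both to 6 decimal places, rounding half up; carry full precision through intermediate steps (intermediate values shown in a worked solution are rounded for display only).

price = 15.885123
Δ = -0.172909

σ√T = 0.4533·√2.6621 = 0.739602
d₁ = (ln(S/K) + (r+σ²/2)T) / (σ√T) = (ln(156.19/120.46) + (0.0616+0.4533²/2)·2.6621) / 0.739602 = (0.259755 + 0.437491) / 0.739602 = 0.942732
d₂ = d₁ − σ√T = 0.942732 − 0.739602 = 0.203130
e^{−rT} = e^{−0.0616·2.6621} = 0.848754
N(−d₁) = 0.172909,  N(−d₂) = 0.419517
Put price V = K·e^{−rT}·N(−d₂) − S·N(−d₁) = 42.891781 − 27.006658 = 15.885123
Δ = −N(−d₁) = -0.172909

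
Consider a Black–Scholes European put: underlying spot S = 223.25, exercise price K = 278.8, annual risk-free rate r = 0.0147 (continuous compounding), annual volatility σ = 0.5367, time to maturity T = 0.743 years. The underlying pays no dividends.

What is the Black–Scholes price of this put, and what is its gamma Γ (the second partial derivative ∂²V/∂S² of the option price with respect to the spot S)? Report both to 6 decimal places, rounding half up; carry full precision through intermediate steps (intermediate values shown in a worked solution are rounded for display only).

price = 76.477743
Γ = 0.003766

σ√T = 0.5367·√0.743 = 0.462622
d₁ = (ln(S/K) + (r+σ²/2)T) / (σ√T) = (ln(223.25/278.8) + (0.0147+0.5367²/2)·0.743) / 0.462622 = (-0.222202 + 0.117932) / 0.462622 = -0.225391
d₂ = d₁ − σ√T = -0.225391 − 0.462622 = -0.688013
e^{−rT} = e^{−0.0147·0.743} = 0.989137
N(−d₁) = 0.589163,  N(−d₂) = 0.754278
Put price V = K·e^{−rT}·N(−d₂) − S·N(−d₁) = 208.008290 − 131.530548 = 76.477743
φ(d₁) = (1/√(2π))·e^{−d₁²/2} = 0.388937
Γ = φ(d₁) / (S·σ·√T) = 0.003766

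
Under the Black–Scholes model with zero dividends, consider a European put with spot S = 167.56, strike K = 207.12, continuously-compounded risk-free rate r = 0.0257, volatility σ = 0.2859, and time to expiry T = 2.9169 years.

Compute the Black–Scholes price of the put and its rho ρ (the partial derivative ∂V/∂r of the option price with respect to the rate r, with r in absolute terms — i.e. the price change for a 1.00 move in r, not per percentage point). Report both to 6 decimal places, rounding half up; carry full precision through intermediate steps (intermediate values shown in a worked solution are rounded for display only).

σ√T = 0.2859·√2.9169 = 0.488287
d₁ = (ln(S/K) + (r+σ²/2)T) / (σ√T) = (ln(167.56/207.12) + (0.0257+0.2859²/2)·2.9169) / 0.488287 = (-0.211957 + 0.194176) / 0.488287 = -0.036414
d₂ = d₁ − σ√T = -0.036414 − 0.488287 = -0.524701
e^{−rT} = e^{−0.0257·2.9169} = 0.927777
N(−d₁) = 0.514524,  N(−d₂) = 0.700104
Put price V = K·e^{−rT}·N(−d₂) − S·N(−d₁) = 134.532826 − 86.213630 = 48.319196
ρ = −K·T·e^{−rT}·N(−d₂) = -392.418801

price = 48.319196
ρ = -392.418801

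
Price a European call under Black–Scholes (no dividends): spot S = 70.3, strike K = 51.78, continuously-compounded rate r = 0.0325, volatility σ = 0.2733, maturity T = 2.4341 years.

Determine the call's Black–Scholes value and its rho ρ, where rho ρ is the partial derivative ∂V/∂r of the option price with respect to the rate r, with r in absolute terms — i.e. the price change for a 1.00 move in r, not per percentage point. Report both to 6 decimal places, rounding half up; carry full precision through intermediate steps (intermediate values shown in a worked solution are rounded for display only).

price = 24.895688
ρ = 87.888844

σ√T = 0.2733·√2.4341 = 0.426392
d₁ = (ln(S/K) + (r+σ²/2)T) / (σ√T) = (ln(70.3/51.78) + (0.0325+0.2733²/2)·2.4341) / 0.426392 = (0.305768 + 0.170013) / 0.426392 = 1.115831
d₂ = d₁ − σ√T = 1.115831 − 0.426392 = 0.689439
e^{−rT} = e^{−0.0325·2.4341} = 0.923940
N(d₁) = 0.867753,  N(d₂) = 0.754726
Call price V = S·N(d₁) − K·e^{−rT}·N(d₂) = 61.003014 − 36.107327 = 24.895688
ρ = K·T·e^{−rT}·N(d₂) = 87.888844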